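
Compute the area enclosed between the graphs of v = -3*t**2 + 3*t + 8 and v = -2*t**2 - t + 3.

36

Set the curves equal: -3*t**2 + 3*t + 8 = -2*t**2 - t + 3, so -t**2 + 4*t + 5 = 0, which factors as -(t - 5)*(t + 1) = 0. The curves meet at t = -1, 5.
On [-1, 5], v = -3*t**2 + 3*t + 8 is on top; that piece has area ∫[-1,5] (-t**2 + 4*t + 5) dt = 36.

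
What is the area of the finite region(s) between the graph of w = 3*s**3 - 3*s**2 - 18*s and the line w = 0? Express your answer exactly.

253/4

The curve meets the s-axis where 3*s**3 - 3*s**2 - 18*s = 0, i.e. 3*s*(s - 3)*(s + 2) = 0, at s = -2, 0, 3.
On [-2, 0] the curve lies above the axis; ∫[-2,0] (3*s**3 - 3*s**2 - 18*s) ds = 16, giving area 16.
On [0, 3] the curve lies below the axis; ∫[0,3] (3*s**3 - 3*s**2 - 18*s) ds = -189/4, giving area 189/4.
Total area = 16 + 189/4 = 253/4.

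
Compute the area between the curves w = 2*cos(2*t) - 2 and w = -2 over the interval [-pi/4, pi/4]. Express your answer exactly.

2

On [-pi/4, pi/4], (2*cos(2*t) - 2) - (-2) = 2*cos(2*t) is ≥ 0 throughout, so the area is a single integral of |2*cos(2*t)|.
∫[-pi/4,pi/4] (2*cos(2*t)) dt = 2.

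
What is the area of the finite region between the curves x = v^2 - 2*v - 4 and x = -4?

4/3

Both boundary curves give x as a function of v, so integrate with respect to v. Setting them equal: v^2 - 2*v = 0, i.e. v*(v - 2) = 0, so they meet at v = 0, 2.
For v in [0, 2], x = v^2 - 2*v - 4 is on the left; area = ∫[0,2] (-(v^2 - 2*v)) dv = 4/3.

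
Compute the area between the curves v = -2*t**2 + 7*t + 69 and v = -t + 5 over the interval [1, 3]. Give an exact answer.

On [1, 3], (-2*t**2 + 7*t + 69) - (-t + 5) = -2*t**2 + 8*t + 64 is ≥ 0 throughout, so the area is a single integral of |-2*t**2 + 8*t + 64|.
∫[1,3] (-2*t**2 + 8*t + 64) dt = 428/3.

428/3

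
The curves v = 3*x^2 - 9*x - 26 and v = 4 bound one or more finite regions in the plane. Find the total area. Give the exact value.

343/2

Set the curves equal: 3*x^2 - 9*x - 26 = 4, so 3*x^2 - 9*x - 30 = 0, which factors as 3*(x - 5)*(x + 2) = 0. The curves meet at x = -2, 5.
On [-2, 5], v = 4 is on top; that piece has area ∫[-2,5] (-(3*x^2 - 9*x - 30)) dx = 343/2.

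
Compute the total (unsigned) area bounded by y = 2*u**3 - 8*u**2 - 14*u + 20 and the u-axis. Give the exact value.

The curve meets the u-axis where 2*u**3 - 8*u**2 - 14*u + 20 = 0, i.e. 2*(u - 5)*(u - 1)*(u + 2) = 0, at u = -2, 1, 5.
On [-2, 1] the curve lies above the axis; ∫[-2,1] (2*u**3 - 8*u**2 - 14*u + 20) du = 99/2, giving area 99/2.
On [1, 5] the curve lies below the axis; ∫[1,5] (2*u**3 - 8*u**2 - 14*u + 20) du = -320/3, giving area 320/3.
Total area = 99/2 + 320/3 = 937/6.

937/6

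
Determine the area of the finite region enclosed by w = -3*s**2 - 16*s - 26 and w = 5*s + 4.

Set the curves equal: -3*s**2 - 16*s - 26 = 5*s + 4, so -3*s**2 - 21*s - 30 = 0, which factors as -3*(s + 2)*(s + 5) = 0. The curves meet at s = -5, -2.
On [-5, -2], w = -3*s**2 - 16*s - 26 is on top; that piece has area ∫[-5,-2] (-3*s**2 - 21*s - 30) ds = 27/2.

27/2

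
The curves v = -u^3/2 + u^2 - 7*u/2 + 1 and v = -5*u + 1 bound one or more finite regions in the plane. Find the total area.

Set the curves equal: -u^3/2 + u^2 - 7*u/2 + 1 = -5*u + 1, so -u^3/2 + u^2 + 3*u/2 = 0, which factors as -u*(u - 3)*(u + 1)/2 = 0. The curves meet at u = -1, 0, 3.
On [-1, 0], v = -5*u + 1 is on top; that piece has area ∫[-1,0] (-(-u^3/2 + u^2 + 3*u/2)) du = 7/24.
On [0, 3], v = -u^3/2 + u^2 - 7*u/2 + 1 is on top; that piece has area ∫[0,3] (-u^3/2 + u^2 + 3*u/2) du = 45/8.
Total enclosed area = 7/24 + 45/8 = 71/12.

71/12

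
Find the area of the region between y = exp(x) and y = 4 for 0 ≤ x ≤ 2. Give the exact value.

-15 + exp(2) + 16*log(2)

The difference (exp(x)) - (4) = exp(x) - 4 changes sign at x = log(4) inside [0, 2], so split the integral there.
∫[0,log(4)] (exp(x) - 4) dx = 3 - log(256); the area of that piece is -3 + log(256).
∫[log(4),2] (exp(x) - 4) dx = -12 + 8*log(2) + exp(2).
Total area = (-3 + log(256)) + (-12 + 8*log(2) + exp(2)) = -15 + exp(2) + 16*log(2).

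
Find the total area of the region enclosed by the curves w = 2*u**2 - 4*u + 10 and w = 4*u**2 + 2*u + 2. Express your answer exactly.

Set the curves equal: 2*u**2 - 4*u + 10 = 4*u**2 + 2*u + 2, so -2*u**2 - 6*u + 8 = 0, which factors as -2*(u - 1)*(u + 4) = 0. The curves meet at u = -4, 1.
On [-4, 1], w = 2*u**2 - 4*u + 10 is on top; that piece has area ∫[-4,1] (-2*u**2 - 6*u + 8) du = 125/3.

125/3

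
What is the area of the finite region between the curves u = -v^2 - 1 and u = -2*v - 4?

Both boundary curves give u as a function of v, so integrate with respect to v. Setting them equal: -v^2 + 2*v + 3 = 0, i.e. -(v - 3)*(v + 1) = 0, so they meet at v = -1, 3.
For v in [-1, 3], u = -v^2 - 1 is on the right; area = ∫[-1,3] (-v^2 + 2*v + 3) dv = 32/3.

32/3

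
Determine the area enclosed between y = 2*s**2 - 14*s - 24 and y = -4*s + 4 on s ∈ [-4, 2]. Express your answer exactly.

428/3

The difference (2*s**2 - 14*s - 24) - (-4*s + 4) = 2*s**2 - 10*s - 28 changes sign at s = -2 inside [-4, 2], so split the integral there.
∫[-4,-2] (2*s**2 - 10*s - 28) ds = 124/3.
∫[-2,2] (2*s**2 - 10*s - 28) ds = -304/3; the area of that piece is 304/3.
Total area = 124/3 + 304/3 = 428/3.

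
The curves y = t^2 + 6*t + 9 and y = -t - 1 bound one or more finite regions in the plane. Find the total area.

Set the curves equal: t^2 + 6*t + 9 = -t - 1, so t^2 + 7*t + 10 = 0, which factors as (t + 2)*(t + 5) = 0. The curves meet at t = -5, -2.
On [-5, -2], y = -t - 1 is on top; that piece has area ∫[-5,-2] (-(t^2 + 7*t + 10)) dt = 9/2.

9/2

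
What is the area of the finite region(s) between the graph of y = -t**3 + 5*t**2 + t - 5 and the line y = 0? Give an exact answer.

148/3

The curve meets the t-axis where -t**3 + 5*t**2 + t - 5 = 0, i.e. -(t - 5)*(t - 1)*(t + 1) = 0, at t = -1, 1, 5.
On [-1, 1] the curve lies below the axis; ∫[-1,1] (-t**3 + 5*t**2 + t - 5) dt = -20/3, giving area 20/3.
On [1, 5] the curve lies above the axis; ∫[1,5] (-t**3 + 5*t**2 + t - 5) dt = 128/3, giving area 128/3.
Total area = 20/3 + 128/3 = 148/3.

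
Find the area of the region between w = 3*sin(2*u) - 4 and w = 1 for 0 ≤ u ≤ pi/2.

On [0, pi/2], (3*sin(2*u) - 4) - (1) = 3*sin(2*u) - 5 is ≤ 0 throughout, so the area is a single integral of |3*sin(2*u) - 5|.
∫[0,pi/2] (3*sin(2*u) - 5) du = 3 - 5*pi/2; the area of that piece is -3 + 5*pi/2.

-3 + 5*pi/2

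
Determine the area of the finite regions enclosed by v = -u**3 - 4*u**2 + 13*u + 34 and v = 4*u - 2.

Set the curves equal: -u**3 - 4*u**2 + 13*u + 34 = 4*u - 2, so -u**3 - 4*u**2 + 9*u + 36 = 0, which factors as -(u - 3)*(u + 3)*(u + 4) = 0. The curves meet at u = -4, -3, 3.
On [-4, -3], v = 4*u - 2 is on top; that piece has area ∫[-4,-3] (-(-u**3 - 4*u**2 + 9*u + 36)) du = 13/12.
On [-3, 3], v = -u**3 - 4*u**2 + 13*u + 34 is on top; that piece has area ∫[-3,3] (-u**3 - 4*u**2 + 9*u + 36) du = 144.
Total enclosed area = 13/12 + 144 = 1741/12.

1741/12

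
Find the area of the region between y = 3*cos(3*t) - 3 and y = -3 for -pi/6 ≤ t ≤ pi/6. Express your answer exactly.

2

On [-pi/6, pi/6], (3*cos(3*t) - 3) - (-3) = 3*cos(3*t) is ≥ 0 throughout, so the area is a single integral of |3*cos(3*t)|.
∫[-pi/6,pi/6] (3*cos(3*t)) dt = 2.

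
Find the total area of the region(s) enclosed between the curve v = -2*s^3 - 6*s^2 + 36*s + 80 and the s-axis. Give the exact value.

999/2

The curve meets the s-axis where -2*s^3 - 6*s^2 + 36*s + 80 = 0, i.e. -2*(s - 4)*(s + 2)*(s + 5) = 0, at s = -5, -2, 4.
On [-5, -2] the curve lies below the axis; ∫[-5,-2] (-2*s^3 - 6*s^2 + 36*s + 80) ds = -135/2, giving area 135/2.
On [-2, 4] the curve lies above the axis; ∫[-2,4] (-2*s^3 - 6*s^2 + 36*s + 80) ds = 432, giving area 432.
Total area = 135/2 + 432 = 999/2.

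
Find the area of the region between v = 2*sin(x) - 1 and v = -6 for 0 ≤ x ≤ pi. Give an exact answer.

4 + 5*pi

On [0, pi], (2*sin(x) - 1) - (-6) = 2*sin(x) + 5 is ≥ 0 throughout, so the area is a single integral of |2*sin(x) + 5|.
∫[0,pi] (2*sin(x) + 5) dx = 4 + 5*pi.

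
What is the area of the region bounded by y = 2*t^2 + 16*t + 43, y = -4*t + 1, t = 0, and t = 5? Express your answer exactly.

1630/3

On [0, 5], (2*t^2 + 16*t + 43) - (-4*t + 1) = 2*t^2 + 20*t + 42 is ≥ 0 throughout, so the area is a single integral of |2*t^2 + 20*t + 42|.
∫[0,5] (2*t^2 + 20*t + 42) dt = 1630/3.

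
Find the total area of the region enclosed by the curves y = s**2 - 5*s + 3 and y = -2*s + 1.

1/6

Set the curves equal: s**2 - 5*s + 3 = -2*s + 1, so s**2 - 3*s + 2 = 0, which factors as (s - 2)*(s - 1) = 0. The curves meet at s = 1, 2.
On [1, 2], y = -2*s + 1 is on top; that piece has area ∫[1,2] (-(s**2 - 3*s + 2)) ds = 1/6.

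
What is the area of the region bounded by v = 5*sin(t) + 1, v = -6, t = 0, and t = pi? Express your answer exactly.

On [0, pi], (5*sin(t) + 1) - (-6) = 5*sin(t) + 7 is ≥ 0 throughout, so the area is a single integral of |5*sin(t) + 7|.
∫[0,pi] (5*sin(t) + 7) dt = 10 + 7*pi.

10 + 7*pi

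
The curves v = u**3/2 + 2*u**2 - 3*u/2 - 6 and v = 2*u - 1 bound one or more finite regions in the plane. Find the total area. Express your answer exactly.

937/24

Set the curves equal: u**3/2 + 2*u**2 - 3*u/2 - 6 = 2*u - 1, so u**3/2 + 2*u**2 - 7*u/2 - 5 = 0, which factors as (u - 2)*(u + 1)*(u + 5)/2 = 0. The curves meet at u = -5, -1, 2.
On [-5, -1], v = u**3/2 + 2*u**2 - 3*u/2 - 6 is on top; that piece has area ∫[-5,-1] (u**3/2 + 2*u**2 - 7*u/2 - 5) du = 80/3.
On [-1, 2], v = 2*u - 1 is on top; that piece has area ∫[-1,2] (-(u**3/2 + 2*u**2 - 7*u/2 - 5)) du = 99/8.
Total enclosed area = 80/3 + 99/8 = 937/24.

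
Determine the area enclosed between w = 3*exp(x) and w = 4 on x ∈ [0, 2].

The difference (3*exp(x)) - (4) = 3*exp(x) - 4 changes sign at x = log(4/3) inside [0, 2], so split the integral there.
∫[0,log(4/3)] (3*exp(x) - 4) dx = log(81/256) + 1; the area of that piece is -1 + log(256/81).
∫[log(4/3),2] (3*exp(x) - 4) dx = -12 - 4*log(3) + 8*log(2) + 3*exp(2).
Total area = (-1 + log(256/81)) + (-12 - 4*log(3) + 8*log(2) + 3*exp(2)) = -13 - 8*log(3) + 16*log(2) + 3*exp(2).

-13 - 8*log(3) + 16*log(2) + 3*exp(2)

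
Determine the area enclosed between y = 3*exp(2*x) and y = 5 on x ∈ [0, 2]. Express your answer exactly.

The difference (3*exp(2*x)) - (5) = 3*exp(2*x) - 5 changes sign at x = -log(3)/2 + log(5)/2 inside [0, 2], so split the integral there.
∫[0,-log(3)/2 + log(5)/2] (3*exp(2*x) - 5) dx = log(9*sqrt(15)/125) + 1; the area of that piece is -1 + log(25*sqrt(15)/27).
∫[-log(3)/2 + log(5)/2,2] (3*exp(2*x) - 5) dx = -25/2 - 5*log(3)/2 + 5*log(5)/2 + 3*exp(4)/2.
Total area = (-1 + log(25*sqrt(15)/27)) + (-25/2 - 5*log(3)/2 + 5*log(5)/2 + 3*exp(4)/2) = -27/2 - 11*log(3)/2 + log(15)/2 + 9*log(5)/2 + 3*exp(4)/2.

-27/2 - 11*log(3)/2 + log(15)/2 + 9*log(5)/2 + 3*exp(4)/2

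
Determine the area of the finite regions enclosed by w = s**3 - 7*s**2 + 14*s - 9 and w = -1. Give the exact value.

Set the curves equal: s**3 - 7*s**2 + 14*s - 9 = -1, so s**3 - 7*s**2 + 14*s - 8 = 0, which factors as (s - 4)*(s - 2)*(s - 1) = 0. The curves meet at s = 1, 2, 4.
On [1, 2], w = s**3 - 7*s**2 + 14*s - 9 is on top; that piece has area ∫[1,2] (s**3 - 7*s**2 + 14*s - 8) ds = 5/12.
On [2, 4], w = -1 is on top; that piece has area ∫[2,4] (-(s**3 - 7*s**2 + 14*s - 8)) ds = 8/3.
Total enclosed area = 5/12 + 8/3 = 37/12.

37/12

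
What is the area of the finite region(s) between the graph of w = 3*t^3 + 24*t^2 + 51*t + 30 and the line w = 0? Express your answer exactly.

71/2

The curve meets the t-axis where 3*t^3 + 24*t^2 + 51*t + 30 = 0, i.e. 3*(t + 1)*(t + 2)*(t + 5) = 0, at t = -5, -2, -1.
On [-5, -2] the curve lies above the axis; ∫[-5,-2] (3*t^3 + 24*t^2 + 51*t + 30) dt = 135/4, giving area 135/4.
On [-2, -1] the curve lies below the axis; ∫[-2,-1] (3*t^3 + 24*t^2 + 51*t + 30) dt = -7/4, giving area 7/4.
Total area = 135/4 + 7/4 = 71/2.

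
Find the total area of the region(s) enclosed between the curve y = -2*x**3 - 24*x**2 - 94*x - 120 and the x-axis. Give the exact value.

The curve meets the x-axis where -2*x**3 - 24*x**2 - 94*x - 120 = 0, i.e. -2*(x + 3)*(x + 4)*(x + 5) = 0, at x = -5, -4, -3.
On [-5, -4] the curve lies below the axis; ∫[-5,-4] (-2*x**3 - 24*x**2 - 94*x - 120) dx = -1/2, giving area 1/2.
On [-4, -3] the curve lies above the axis; ∫[-4,-3] (-2*x**3 - 24*x**2 - 94*x - 120) dx = 1/2, giving area 1/2.
Total area = 1/2 + 1/2 = 1.

1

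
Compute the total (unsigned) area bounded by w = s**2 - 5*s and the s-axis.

The curve meets the s-axis where s**2 - 5*s = 0, i.e. s*(s - 5) = 0, at s = 0, 5.
On [0, 5] the curve lies below the axis; ∫[0,5] (s**2 - 5*s) ds = -125/6, giving area 125/6.

125/6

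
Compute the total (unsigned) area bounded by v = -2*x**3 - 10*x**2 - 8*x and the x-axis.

The curve meets the x-axis where -2*x**3 - 10*x**2 - 8*x = 0, i.e. -2*x*(x + 1)*(x + 4) = 0, at x = -4, -1, 0.
On [-4, -1] the curve lies below the axis; ∫[-4,-1] (-2*x**3 - 10*x**2 - 8*x) dx = -45/2, giving area 45/2.
On [-1, 0] the curve lies above the axis; ∫[-1,0] (-2*x**3 - 10*x**2 - 8*x) dx = 7/6, giving area 7/6.
Total area = 45/2 + 7/6 = 71/3.

71/3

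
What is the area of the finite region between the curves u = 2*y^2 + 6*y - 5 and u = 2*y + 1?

Both boundary curves give u as a function of y, so integrate with respect to y. Setting them equal: 2*y^2 + 4*y - 6 = 0, i.e. 2*(y - 1)*(y + 3) = 0, so they meet at y = -3, 1.
For y in [-3, 1], u = 2*y^2 + 6*y - 5 is on the left; area = ∫[-3,1] (-(2*y^2 + 4*y - 6)) dy = 64/3.

64/3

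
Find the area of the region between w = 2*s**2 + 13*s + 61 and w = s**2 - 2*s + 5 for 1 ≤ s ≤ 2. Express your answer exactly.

485/6

On [1, 2], (2*s**2 + 13*s + 61) - (s**2 - 2*s + 5) = s**2 + 15*s + 56 is ≥ 0 throughout, so the area is a single integral of |s**2 + 15*s + 56|.
∫[1,2] (s**2 + 15*s + 56) ds = 485/6.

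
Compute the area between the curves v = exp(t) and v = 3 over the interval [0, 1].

On [0, 1], (exp(t)) - (3) = exp(t) - 3 is ≤ 0 throughout, so the area is a single integral of |exp(t) - 3|.
∫[0,1] (exp(t) - 3) dt = -4 + exp(1); the area of that piece is 4 - exp(1).

4 - exp(1)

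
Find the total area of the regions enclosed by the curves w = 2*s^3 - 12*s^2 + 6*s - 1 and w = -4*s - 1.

131/2

Set the curves equal: 2*s^3 - 12*s^2 + 6*s - 1 = -4*s - 1, so 2*s^3 - 12*s^2 + 10*s = 0, which factors as 2*s*(s - 5)*(s - 1) = 0. The curves meet at s = 0, 1, 5.
On [0, 1], w = 2*s^3 - 12*s^2 + 6*s - 1 is on top; that piece has area ∫[0,1] (2*s^3 - 12*s^2 + 10*s) ds = 3/2.
On [1, 5], w = -4*s - 1 is on top; that piece has area ∫[1,5] (-(2*s^3 - 12*s^2 + 10*s)) ds = 64.
Total enclosed area = 3/2 + 64 = 131/2.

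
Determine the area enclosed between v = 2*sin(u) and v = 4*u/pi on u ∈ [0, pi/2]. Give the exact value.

2 - pi/2

On [0, pi/2], (2*sin(u)) - (4*u/pi) = -4*u/pi + 2*sin(u) is ≥ 0 throughout, so the area is a single integral of |-4*u/pi + 2*sin(u)|.
∫[0,pi/2] (-4*u/pi + 2*sin(u)) du = 2 - pi/2.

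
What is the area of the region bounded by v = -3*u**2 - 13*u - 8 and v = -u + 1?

Set the curves equal: -3*u**2 - 13*u - 8 = -u + 1, so -3*u**2 - 12*u - 9 = 0, which factors as -3*(u + 1)*(u + 3) = 0. The curves meet at u = -3, -1.
On [-3, -1], v = -3*u**2 - 13*u - 8 is on top; that piece has area ∫[-3,-1] (-3*u**2 - 12*u - 9) du = 4.

4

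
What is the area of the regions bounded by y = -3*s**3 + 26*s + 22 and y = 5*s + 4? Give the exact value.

Set the curves equal: -3*s**3 + 26*s + 22 = 5*s + 4, so -3*s**3 + 21*s + 18 = 0, which factors as -3*(s - 3)*(s + 1)*(s + 2) = 0. The curves meet at s = -2, -1, 3.
On [-2, -1], y = 5*s + 4 is on top; that piece has area ∫[-2,-1] (-(-3*s**3 + 21*s + 18)) ds = 9/4.
On [-1, 3], y = -3*s**3 + 26*s + 22 is on top; that piece has area ∫[-1,3] (-3*s**3 + 21*s + 18) ds = 96.
Total enclosed area = 9/4 + 96 = 393/4.

393/4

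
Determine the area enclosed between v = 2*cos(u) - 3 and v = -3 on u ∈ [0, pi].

4

The difference (2*cos(u) - 3) - (-3) = 2*cos(u) changes sign at u = pi/2 inside [0, pi], so split the integral there.
∫[0,pi/2] (2*cos(u)) du = 2.
∫[pi/2,pi] (2*cos(u)) du = -2; the area of that piece is 2.
Total area = 2 + 2 = 4.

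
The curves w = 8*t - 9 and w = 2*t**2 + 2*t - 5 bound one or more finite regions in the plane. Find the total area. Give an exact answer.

Set the curves equal: 8*t - 9 = 2*t**2 + 2*t - 5, so -2*t**2 + 6*t - 4 = 0, which factors as -2*(t - 2)*(t - 1) = 0. The curves meet at t = 1, 2.
On [1, 2], w = 8*t - 9 is on top; that piece has area ∫[1,2] (-2*t**2 + 6*t - 4) dt = 1/3.

1/3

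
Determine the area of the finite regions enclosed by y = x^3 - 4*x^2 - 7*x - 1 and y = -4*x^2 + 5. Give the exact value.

Set the curves equal: x^3 - 4*x^2 - 7*x - 1 = -4*x^2 + 5, so x^3 - 7*x - 6 = 0, which factors as (x - 3)*(x + 1)*(x + 2) = 0. The curves meet at x = -2, -1, 3.
On [-2, -1], y = x^3 - 4*x^2 - 7*x - 1 is on top; that piece has area ∫[-2,-1] (x^3 - 7*x - 6) dx = 3/4.
On [-1, 3], y = -4*x^2 + 5 is on top; that piece has area ∫[-1,3] (-(x^3 - 7*x - 6)) dx = 32.
Total enclosed area = 3/4 + 32 = 131/4.

131/4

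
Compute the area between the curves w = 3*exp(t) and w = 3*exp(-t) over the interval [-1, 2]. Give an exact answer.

-12 + 3*exp(-2) + 3*exp(-1) + 3*exp(1) + 3*exp(2)

The difference (3*exp(t)) - (3*exp(-t)) = 3*exp(t) - 3*exp(-t) changes sign at t = 0 inside [-1, 2], so split the integral there.
∫[-1,0] (3*exp(t) - 3*exp(-t)) dt = -3*exp(1) - 3*exp(-1) + 6; the area of that piece is -6 + 3*exp(-1) + 3*exp(1).
∫[0,2] (3*exp(t) - 3*exp(-t)) dt = -6 + 3*exp(-2) + 3*exp(2).
Total area = (-6 + 3*exp(-1) + 3*exp(1)) + (-6 + 3*exp(-2) + 3*exp(2)) = -12 + 3*exp(-2) + 3*exp(-1) + 3*exp(1) + 3*exp(2).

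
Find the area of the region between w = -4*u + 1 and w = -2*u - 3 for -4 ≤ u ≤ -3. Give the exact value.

On [-4, -3], (-4*u + 1) - (-2*u - 3) = -2*u + 4 is ≥ 0 throughout, so the area is a single integral of |-2*u + 4|.
∫[-4,-3] (-2*u + 4) du = 11.

11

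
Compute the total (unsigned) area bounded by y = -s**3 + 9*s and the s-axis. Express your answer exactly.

81/2

The curve meets the s-axis where -s**3 + 9*s = 0, i.e. -s*(s - 3)*(s + 3) = 0, at s = -3, 0, 3.
On [-3, 0] the curve lies below the axis; ∫[-3,0] (-s**3 + 9*s) ds = -81/4, giving area 81/4.
On [0, 3] the curve lies above the axis; ∫[0,3] (-s**3 + 9*s) ds = 81/4, giving area 81/4.
Total area = 81/4 + 81/4 = 81/2.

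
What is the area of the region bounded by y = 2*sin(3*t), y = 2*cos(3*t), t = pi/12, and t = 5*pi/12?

4*sqrt(2)/3

On [pi/12, 5*pi/12], (2*sin(3*t)) - (2*cos(3*t)) = 2*sin(3*t) - 2*cos(3*t) is ≥ 0 throughout, so the area is a single integral of |2*sin(3*t) - 2*cos(3*t)|.
∫[pi/12,5*pi/12] (2*sin(3*t) - 2*cos(3*t)) dt = 4*sqrt(2)/3.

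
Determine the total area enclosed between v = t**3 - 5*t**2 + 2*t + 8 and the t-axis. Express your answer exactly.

The curve meets the t-axis where t**3 - 5*t**2 + 2*t + 8 = 0, i.e. (t - 4)*(t - 2)*(t + 1) = 0, at t = -1, 2, 4.
On [-1, 2] the curve lies above the axis; ∫[-1,2] (t**3 - 5*t**2 + 2*t + 8) dt = 63/4, giving area 63/4.
On [2, 4] the curve lies below the axis; ∫[2,4] (t**3 - 5*t**2 + 2*t + 8) dt = -16/3, giving area 16/3.
Total area = 63/4 + 16/3 = 253/12.

253/12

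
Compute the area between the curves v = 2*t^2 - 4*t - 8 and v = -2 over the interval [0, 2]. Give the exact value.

44/3

On [0, 2], (2*t^2 - 4*t - 8) - (-2) = 2*t^2 - 4*t - 6 is ≤ 0 throughout, so the area is a single integral of |2*t^2 - 4*t - 6|.
∫[0,2] (2*t^2 - 4*t - 6) dt = -44/3; the area of that piece is 44/3.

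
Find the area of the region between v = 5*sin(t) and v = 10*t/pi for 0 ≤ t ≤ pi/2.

On [0, pi/2], (5*sin(t)) - (10*t/pi) = -10*t/pi + 5*sin(t) is ≥ 0 throughout, so the area is a single integral of |-10*t/pi + 5*sin(t)|.
∫[0,pi/2] (-10*t/pi + 5*sin(t)) dt = 5 - 5*pi/4.

5 - 5*pi/4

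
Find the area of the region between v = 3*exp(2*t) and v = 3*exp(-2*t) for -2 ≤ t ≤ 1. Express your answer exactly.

The difference (3*exp(2*t)) - (3*exp(-2*t)) = 3*exp(2*t) - 3*exp(-2*t) changes sign at t = 0 inside [-2, 1], so split the integral there.
∫[-2,0] (3*exp(2*t) - 3*exp(-2*t)) dt = -3*exp(4)/2 - 3*exp(-4)/2 + 3; the area of that piece is -3 + 3*exp(-4)/2 + 3*exp(4)/2.
∫[0,1] (3*exp(2*t) - 3*exp(-2*t)) dt = -3 + 3*exp(-2)/2 + 3*exp(2)/2.
Total area = (-3 + 3*exp(-4)/2 + 3*exp(4)/2) + (-3 + 3*exp(-2)/2 + 3*exp(2)/2) = -6 + 3*exp(-4)/2 + 3*exp(-2)/2 + 3*exp(2)/2 + 3*exp(4)/2.

-6 + 3*exp(-4)/2 + 3*exp(-2)/2 + 3*exp(2)/2 + 3*exp(4)/2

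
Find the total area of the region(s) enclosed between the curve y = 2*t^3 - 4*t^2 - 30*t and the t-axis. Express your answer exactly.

The curve meets the t-axis where 2*t^3 - 4*t^2 - 30*t = 0, i.e. 2*t*(t - 5)*(t + 3) = 0, at t = -3, 0, 5.
On [-3, 0] the curve lies above the axis; ∫[-3,0] (2*t^3 - 4*t^2 - 30*t) dt = 117/2, giving area 117/2.
On [0, 5] the curve lies below the axis; ∫[0,5] (2*t^3 - 4*t^2 - 30*t) dt = -1375/6, giving area 1375/6.
Total area = 117/2 + 1375/6 = 863/3.

863/3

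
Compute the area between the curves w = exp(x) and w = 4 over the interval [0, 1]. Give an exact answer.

5 - exp(1)

On [0, 1], (exp(x)) - (4) = exp(x) - 4 is ≤ 0 throughout, so the area is a single integral of |exp(x) - 4|.
∫[0,1] (exp(x) - 4) dx = -5 + exp(1); the area of that piece is 5 - exp(1).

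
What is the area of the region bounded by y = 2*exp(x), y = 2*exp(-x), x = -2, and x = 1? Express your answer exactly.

The difference (2*exp(x)) - (2*exp(-x)) = 2*exp(x) - 2*exp(-x) changes sign at x = 0 inside [-2, 1], so split the integral there.
∫[-2,0] (2*exp(x) - 2*exp(-x)) dx = -2*exp(2) - 2*exp(-2) + 4; the area of that piece is -4 + 2*exp(-2) + 2*exp(2).
∫[0,1] (2*exp(x) - 2*exp(-x)) dx = -4 + 2*exp(-1) + 2*exp(1).
Total area = (-4 + 2*exp(-2) + 2*exp(2)) + (-4 + 2*exp(-1) + 2*exp(1)) = -8 + 2*exp(-2) + 2*exp(-1) + 2*exp(1) + 2*exp(2).

-8 + 2*exp(-2) + 2*exp(-1) + 2*exp(1) + 2*exp(2)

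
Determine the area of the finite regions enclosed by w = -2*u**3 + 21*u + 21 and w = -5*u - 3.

Set the curves equal: -2*u**3 + 21*u + 21 = -5*u - 3, so -2*u**3 + 26*u + 24 = 0, which factors as -2*(u - 4)*(u + 1)*(u + 3) = 0. The curves meet at u = -3, -1, 4.
On [-3, -1], w = -5*u - 3 is on top; that piece has area ∫[-3,-1] (-(-2*u**3 + 26*u + 24)) du = 16.
On [-1, 4], w = -2*u**3 + 21*u + 21 is on top; that piece has area ∫[-1,4] (-2*u**3 + 26*u + 24) du = 375/2.
Total enclosed area = 16 + 375/2 = 407/2.

407/2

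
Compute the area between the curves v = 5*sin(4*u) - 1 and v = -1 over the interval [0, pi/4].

On [0, pi/4], (5*sin(4*u) - 1) - (-1) = 5*sin(4*u) is ≥ 0 throughout, so the area is a single integral of |5*sin(4*u)|.
∫[0,pi/4] (5*sin(4*u)) du = 5/2.

5/2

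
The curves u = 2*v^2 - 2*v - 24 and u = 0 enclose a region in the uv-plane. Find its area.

Both boundary curves give u as a function of v, so integrate with respect to v. Setting them equal: 2*v^2 - 2*v - 24 = 0, i.e. 2*(v - 4)*(v + 3) = 0, so they meet at v = -3, 4.
For v in [-3, 4], u = 2*v^2 - 2*v - 24 is on the left; area = ∫[-3,4] (-(2*v^2 - 2*v - 24)) dv = 343/3.

343/3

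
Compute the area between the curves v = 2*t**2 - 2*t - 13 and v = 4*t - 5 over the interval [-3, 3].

188/3

The difference (2*t**2 - 2*t - 13) - (4*t - 5) = 2*t**2 - 6*t - 8 changes sign at t = -1 inside [-3, 3], so split the integral there.
∫[-3,-1] (2*t**2 - 6*t - 8) dt = 76/3.
∫[-1,3] (2*t**2 - 6*t - 8) dt = -112/3; the area of that piece is 112/3.
Total area = 76/3 + 112/3 = 188/3.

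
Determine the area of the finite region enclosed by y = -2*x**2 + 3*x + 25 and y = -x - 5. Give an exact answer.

512/3

Set the curves equal: -2*x**2 + 3*x + 25 = -x - 5, so -2*x**2 + 4*x + 30 = 0, which factors as -2*(x - 5)*(x + 3) = 0. The curves meet at x = -3, 5.
On [-3, 5], y = -2*x**2 + 3*x + 25 is on top; that piece has area ∫[-3,5] (-2*x**2 + 4*x + 30) dx = 512/3.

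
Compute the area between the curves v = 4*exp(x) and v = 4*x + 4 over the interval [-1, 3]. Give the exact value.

On [-1, 3], (4*exp(x)) - (4*x + 4) = -4*x + 4*exp(x) - 4 is ≥ 0 throughout, so the area is a single integral of |-4*x + 4*exp(x) - 4|.
∫[-1,3] (-4*x + 4*exp(x) - 4) dx = -32 - 4*exp(-1) + 4*exp(3).

-32 - 4*exp(-1) + 4*exp(3)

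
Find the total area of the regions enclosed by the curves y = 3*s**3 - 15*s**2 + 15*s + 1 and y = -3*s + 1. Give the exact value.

Set the curves equal: 3*s**3 - 15*s**2 + 15*s + 1 = -3*s + 1, so 3*s**3 - 15*s**2 + 18*s = 0, which factors as 3*s*(s - 3)*(s - 2) = 0. The curves meet at s = 0, 2, 3.
On [0, 2], y = 3*s**3 - 15*s**2 + 15*s + 1 is on top; that piece has area ∫[0,2] (3*s**3 - 15*s**2 + 18*s) ds = 8.
On [2, 3], y = -3*s + 1 is on top; that piece has area ∫[2,3] (-(3*s**3 - 15*s**2 + 18*s)) ds = 5/4.
Total enclosed area = 8 + 5/4 = 37/4.

37/4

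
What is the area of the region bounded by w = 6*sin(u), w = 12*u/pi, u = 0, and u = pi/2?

On [0, pi/2], (6*sin(u)) - (12*u/pi) = -12*u/pi + 6*sin(u) is ≥ 0 throughout, so the area is a single integral of |-12*u/pi + 6*sin(u)|.
∫[0,pi/2] (-12*u/pi + 6*sin(u)) du = 6 - 3*pi/2.

6 - 3*pi/2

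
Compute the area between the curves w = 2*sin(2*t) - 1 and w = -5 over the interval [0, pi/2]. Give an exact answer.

On [0, pi/2], (2*sin(2*t) - 1) - (-5) = 2*sin(2*t) + 4 is ≥ 0 throughout, so the area is a single integral of |2*sin(2*t) + 4|.
∫[0,pi/2] (2*sin(2*t) + 4) dt = 2 + 2*pi.

2 + 2*pi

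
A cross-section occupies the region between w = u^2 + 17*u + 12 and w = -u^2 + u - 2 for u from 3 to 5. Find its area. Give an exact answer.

664/3

On [3, 5], (u^2 + 17*u + 12) - (-u^2 + u - 2) = 2*u^2 + 16*u + 14 is ≥ 0 throughout, so the area is a single integral of |2*u^2 + 16*u + 14|.
∫[3,5] (2*u^2 + 16*u + 14) du = 664/3.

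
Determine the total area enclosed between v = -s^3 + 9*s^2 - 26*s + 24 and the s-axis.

The curve meets the s-axis where -s^3 + 9*s^2 - 26*s + 24 = 0, i.e. -(s - 4)*(s - 3)*(s - 2) = 0, at s = 2, 3, 4.
On [2, 3] the curve lies below the axis; ∫[2,3] (-s^3 + 9*s^2 - 26*s + 24) ds = -1/4, giving area 1/4.
On [3, 4] the curve lies above the axis; ∫[3,4] (-s^3 + 9*s^2 - 26*s + 24) ds = 1/4, giving area 1/4.
Total area = 1/4 + 1/4 = 1/2.

1/2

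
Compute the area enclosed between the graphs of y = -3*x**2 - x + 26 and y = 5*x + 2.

Set the curves equal: -3*x**2 - x + 26 = 5*x + 2, so -3*x**2 - 6*x + 24 = 0, which factors as -3*(x - 2)*(x + 4) = 0. The curves meet at x = -4, 2.
On [-4, 2], y = -3*x**2 - x + 26 is on top; that piece has area ∫[-4,2] (-3*x**2 - 6*x + 24) dx = 108.

108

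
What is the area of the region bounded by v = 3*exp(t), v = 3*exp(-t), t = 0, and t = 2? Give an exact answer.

-6 + 3*exp(-2) + 3*exp(2)

On [0, 2], (3*exp(t)) - (3*exp(-t)) = 3*exp(t) - 3*exp(-t) is ≥ 0 throughout, so the area is a single integral of |3*exp(t) - 3*exp(-t)|.
∫[0,2] (3*exp(t) - 3*exp(-t)) dt = -6 + 3*exp(-2) + 3*exp(2).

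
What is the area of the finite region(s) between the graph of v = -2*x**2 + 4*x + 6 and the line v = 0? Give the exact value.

64/3

The curve meets the x-axis where -2*x**2 + 4*x + 6 = 0, i.e. -2*(x - 3)*(x + 1) = 0, at x = -1, 3.
On [-1, 3] the curve lies above the axis; ∫[-1,3] (-2*x**2 + 4*x + 6) dx = 64/3, giving area 64/3.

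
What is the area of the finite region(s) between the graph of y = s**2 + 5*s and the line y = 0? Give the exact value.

The curve meets the s-axis where s**2 + 5*s = 0, i.e. s*(s + 5) = 0, at s = -5, 0.
On [-5, 0] the curve lies below the axis; ∫[-5,0] (s**2 + 5*s) ds = -125/6, giving area 125/6.

125/6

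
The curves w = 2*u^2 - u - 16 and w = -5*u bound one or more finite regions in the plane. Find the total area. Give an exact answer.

Set the curves equal: 2*u^2 - u - 16 = -5*u, so 2*u^2 + 4*u - 16 = 0, which factors as 2*(u - 2)*(u + 4) = 0. The curves meet at u = -4, 2.
On [-4, 2], w = -5*u is on top; that piece has area ∫[-4,2] (-(2*u^2 + 4*u - 16)) du = 72.

72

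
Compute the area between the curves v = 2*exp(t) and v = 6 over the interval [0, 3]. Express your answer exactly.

-28 + 12*log(3) + 2*exp(3)

The difference (2*exp(t)) - (6) = 2*exp(t) - 6 changes sign at t = log(3) inside [0, 3], so split the integral there.
∫[0,log(3)] (2*exp(t) - 6) dt = 4 - log(729); the area of that piece is -4 + log(729).
∫[log(3),3] (2*exp(t) - 6) dt = -24 + 6*log(3) + 2*exp(3).
Total area = (-4 + log(729)) + (-24 + 6*log(3) + 2*exp(3)) = -28 + 12*log(3) + 2*exp(3).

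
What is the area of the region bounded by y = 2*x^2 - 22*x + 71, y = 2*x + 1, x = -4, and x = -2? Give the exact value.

964/3

On [-4, -2], (2*x^2 - 22*x + 71) - (2*x + 1) = 2*x^2 - 24*x + 70 is ≥ 0 throughout, so the area is a single integral of |2*x^2 - 24*x + 70|.
∫[-4,-2] (2*x^2 - 24*x + 70) dx = 964/3.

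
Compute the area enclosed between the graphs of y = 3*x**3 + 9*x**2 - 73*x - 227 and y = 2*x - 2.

1572

Set the curves equal: 3*x**3 + 9*x**2 - 73*x - 227 = 2*x - 2, so 3*x**3 + 9*x**2 - 75*x - 225 = 0, which factors as 3*(x - 5)*(x + 3)*(x + 5) = 0. The curves meet at x = -5, -3, 5.
On [-5, -3], y = 3*x**3 + 9*x**2 - 73*x - 227 is on top; that piece has area ∫[-5,-3] (3*x**3 + 9*x**2 - 75*x - 225) dx = 36.
On [-3, 5], y = 2*x - 2 is on top; that piece has area ∫[-3,5] (-(3*x**3 + 9*x**2 - 75*x - 225)) dx = 1536.
Total enclosed area = 36 + 1536 = 1572.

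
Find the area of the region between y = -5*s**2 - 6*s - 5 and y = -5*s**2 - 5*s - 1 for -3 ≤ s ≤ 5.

40

On [-3, 5], (-5*s**2 - 6*s - 5) - (-5*s**2 - 5*s - 1) = -s - 4 is ≤ 0 throughout, so the area is a single integral of |-s - 4|.
∫[-3,5] (-s - 4) ds = -40; the area of that piece is 40.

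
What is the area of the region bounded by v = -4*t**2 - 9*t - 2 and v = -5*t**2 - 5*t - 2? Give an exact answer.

32/3

Set the curves equal: -4*t**2 - 9*t - 2 = -5*t**2 - 5*t - 2, so t**2 - 4*t = 0, which factors as t*(t - 4) = 0. The curves meet at t = 0, 4.
On [0, 4], v = -5*t**2 - 5*t - 2 is on top; that piece has area ∫[0,4] (-(t**2 - 4*t)) dt = 32/3.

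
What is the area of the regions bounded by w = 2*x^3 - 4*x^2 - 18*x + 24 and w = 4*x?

937/6

Set the curves equal: 2*x^3 - 4*x^2 - 18*x + 24 = 4*x, so 2*x^3 - 4*x^2 - 22*x + 24 = 0, which factors as 2*(x - 4)*(x - 1)*(x + 3) = 0. The curves meet at x = -3, 1, 4.
On [-3, 1], w = 2*x^3 - 4*x^2 - 18*x + 24 is on top; that piece has area ∫[-3,1] (2*x^3 - 4*x^2 - 22*x + 24) dx = 320/3.
On [1, 4], w = 4*x is on top; that piece has area ∫[1,4] (-(2*x^3 - 4*x^2 - 22*x + 24)) dx = 99/2.
Total enclosed area = 320/3 + 99/2 = 937/6.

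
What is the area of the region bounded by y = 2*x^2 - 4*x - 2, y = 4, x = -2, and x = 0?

8

The difference (2*x^2 - 4*x - 2) - (4) = 2*x^2 - 4*x - 6 changes sign at x = -1 inside [-2, 0], so split the integral there.
∫[-2,-1] (2*x^2 - 4*x - 6) dx = 14/3.
∫[-1,0] (2*x^2 - 4*x - 6) dx = -10/3; the area of that piece is 10/3.
Total area = 14/3 + 10/3 = 8.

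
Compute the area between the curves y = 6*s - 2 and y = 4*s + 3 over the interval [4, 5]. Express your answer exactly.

On [4, 5], (6*s - 2) - (4*s + 3) = 2*s - 5 is ≥ 0 throughout, so the area is a single integral of |2*s - 5|.
∫[4,5] (2*s - 5) ds = 4.

4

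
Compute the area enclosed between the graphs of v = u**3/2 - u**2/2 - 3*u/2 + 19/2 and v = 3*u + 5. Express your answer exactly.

74/3

Set the curves equal: u**3/2 - u**2/2 - 3*u/2 + 19/2 = 3*u + 5, so u**3/2 - u**2/2 - 9*u/2 + 9/2 = 0, which factors as (u - 3)*(u - 1)*(u + 3)/2 = 0. The curves meet at u = -3, 1, 3.
On [-3, 1], v = u**3/2 - u**2/2 - 3*u/2 + 19/2 is on top; that piece has area ∫[-3,1] (u**3/2 - u**2/2 - 9*u/2 + 9/2) du = 64/3.
On [1, 3], v = 3*u + 5 is on top; that piece has area ∫[1,3] (-(u**3/2 - u**2/2 - 9*u/2 + 9/2)) du = 10/3.
Total enclosed area = 64/3 + 10/3 = 74/3.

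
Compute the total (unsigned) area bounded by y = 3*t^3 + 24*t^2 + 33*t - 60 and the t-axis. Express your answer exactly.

The curve meets the t-axis where 3*t^3 + 24*t^2 + 33*t - 60 = 0, i.e. 3*(t - 1)*(t + 4)*(t + 5) = 0, at t = -5, -4, 1.
On [-5, -4] the curve lies above the axis; ∫[-5,-4] (3*t^3 + 24*t^2 + 33*t - 60) dt = 11/4, giving area 11/4.
On [-4, 1] the curve lies below the axis; ∫[-4,1] (3*t^3 + 24*t^2 + 33*t - 60) dt = -875/4, giving area 875/4.
Total area = 11/4 + 875/4 = 443/2.

443/2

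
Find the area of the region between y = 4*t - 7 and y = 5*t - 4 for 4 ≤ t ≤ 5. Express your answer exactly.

On [4, 5], (4*t - 7) - (5*t - 4) = -t - 3 is ≤ 0 throughout, so the area is a single integral of |-t - 3|.
∫[4,5] (-t - 3) dt = -15/2; the area of that piece is 15/2.

15/2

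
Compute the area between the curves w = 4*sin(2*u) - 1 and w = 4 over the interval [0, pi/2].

-4 + 5*pi/2

On [0, pi/2], (4*sin(2*u) - 1) - (4) = 4*sin(2*u) - 5 is ≤ 0 throughout, so the area is a single integral of |4*sin(2*u) - 5|.
∫[0,pi/2] (4*sin(2*u) - 5) du = 4 - 5*pi/2; the area of that piece is -4 + 5*pi/2.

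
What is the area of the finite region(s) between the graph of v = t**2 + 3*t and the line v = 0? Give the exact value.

9/2

The curve meets the t-axis where t**2 + 3*t = 0, i.e. t*(t + 3) = 0, at t = -3, 0.
On [-3, 0] the curve lies below the axis; ∫[-3,0] (t**2 + 3*t) dt = -9/2, giving area 9/2.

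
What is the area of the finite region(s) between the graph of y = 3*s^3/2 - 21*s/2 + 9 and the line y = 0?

393/8

The curve meets the s-axis where 3*s^3/2 - 21*s/2 + 9 = 0, i.e. 3*(s - 2)*(s - 1)*(s + 3)/2 = 0, at s = -3, 1, 2.
On [-3, 1] the curve lies above the axis; ∫[-3,1] (3*s^3/2 - 21*s/2 + 9) ds = 48, giving area 48.
On [1, 2] the curve lies below the axis; ∫[1,2] (3*s^3/2 - 21*s/2 + 9) ds = -9/8, giving area 9/8.
Total area = 48 + 9/8 = 393/8.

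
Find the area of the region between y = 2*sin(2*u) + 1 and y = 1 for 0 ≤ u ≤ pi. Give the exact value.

The difference (2*sin(2*u) + 1) - (1) = 2*sin(2*u) changes sign at u = pi/2 inside [0, pi], so split the integral there.
∫[0,pi/2] (2*sin(2*u)) du = 2.
∫[pi/2,pi] (2*sin(2*u)) du = -2; the area of that piece is 2.
Total area = 2 + 2 = 4.

4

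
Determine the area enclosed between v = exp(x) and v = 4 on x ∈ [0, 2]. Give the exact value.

-15 + exp(2) + 16*log(2)

The difference (exp(x)) - (4) = exp(x) - 4 changes sign at x = log(4) inside [0, 2], so split the integral there.
∫[0,log(4)] (exp(x) - 4) dx = 3 - log(256); the area of that piece is -3 + log(256).
∫[log(4),2] (exp(x) - 4) dx = -12 + 8*log(2) + exp(2).
Total area = (-3 + log(256)) + (-12 + 8*log(2) + exp(2)) = -15 + exp(2) + 16*log(2).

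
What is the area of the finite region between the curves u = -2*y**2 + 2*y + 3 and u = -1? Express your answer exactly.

Both boundary curves give u as a function of y, so integrate with respect to y. Setting them equal: -2*y**2 + 2*y + 4 = 0, i.e. -2*(y - 2)*(y + 1) = 0, so they meet at y = -1, 2.
For y in [-1, 2], u = -2*y**2 + 2*y + 3 is on the right; area = ∫[-1,2] (-2*y**2 + 2*y + 4) dy = 9.

9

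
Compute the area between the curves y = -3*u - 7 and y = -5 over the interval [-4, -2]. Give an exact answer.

On [-4, -2], (-3*u - 7) - (-5) = -3*u - 2 is ≥ 0 throughout, so the area is a single integral of |-3*u - 2|.
∫[-4,-2] (-3*u - 2) du = 14.

14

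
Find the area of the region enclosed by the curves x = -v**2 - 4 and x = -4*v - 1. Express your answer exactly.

4/3

Both boundary curves give x as a function of v, so integrate with respect to v. Setting them equal: -v**2 + 4*v - 3 = 0, i.e. -(v - 3)*(v - 1) = 0, so they meet at v = 1, 3.
For v in [1, 3], x = -v**2 - 4 is on the right; area = ∫[1,3] (-v**2 + 4*v - 3) dv = 4/3.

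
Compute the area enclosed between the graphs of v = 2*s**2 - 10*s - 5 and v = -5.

Set the curves equal: 2*s**2 - 10*s - 5 = -5, so 2*s**2 - 10*s = 0, which factors as 2*s*(s - 5) = 0. The curves meet at s = 0, 5.
On [0, 5], v = -5 is on top; that piece has area ∫[0,5] (-(2*s**2 - 10*s)) ds = 125/3.

125/3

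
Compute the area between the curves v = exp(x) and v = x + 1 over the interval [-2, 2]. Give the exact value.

On [-2, 2], (exp(x)) - (x + 1) = -x + exp(x) - 1 is ≥ 0 throughout, so the area is a single integral of |-x + exp(x) - 1|.
∫[-2,2] (-x + exp(x) - 1) dx = -4 - exp(-2) + exp(2).

-4 - exp(-2) + exp(2)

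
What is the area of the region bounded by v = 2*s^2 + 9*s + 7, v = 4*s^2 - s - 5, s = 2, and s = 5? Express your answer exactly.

On [2, 5], (2*s^2 + 9*s + 7) - (4*s^2 - s - 5) = -2*s^2 + 10*s + 12 is ≥ 0 throughout, so the area is a single integral of |-2*s^2 + 10*s + 12|.
∫[2,5] (-2*s^2 + 10*s + 12) ds = 63.

63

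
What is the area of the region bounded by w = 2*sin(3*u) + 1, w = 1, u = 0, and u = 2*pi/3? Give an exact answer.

8/3

The difference (2*sin(3*u) + 1) - (1) = 2*sin(3*u) changes sign at u = pi/3 inside [0, 2*pi/3], so split the integral there.
∫[0,pi/3] (2*sin(3*u)) du = 4/3.
∫[pi/3,2*pi/3] (2*sin(3*u)) du = -4/3; the area of that piece is 4/3.
Total area = 4/3 + 4/3 = 8/3.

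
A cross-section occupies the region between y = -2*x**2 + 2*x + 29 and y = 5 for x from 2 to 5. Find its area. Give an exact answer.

The difference (-2*x**2 + 2*x + 29) - (5) = -2*x**2 + 2*x + 24 changes sign at x = 4 inside [2, 5], so split the integral there.
∫[2,4] (-2*x**2 + 2*x + 24) dx = 68/3.
∫[4,5] (-2*x**2 + 2*x + 24) dx = -23/3; the area of that piece is 23/3.
Total area = 68/3 + 23/3 = 91/3.

91/3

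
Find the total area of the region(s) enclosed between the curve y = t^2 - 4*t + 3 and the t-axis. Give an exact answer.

The curve meets the t-axis where t^2 - 4*t + 3 = 0, i.e. (t - 3)*(t - 1) = 0, at t = 1, 3.
On [1, 3] the curve lies below the axis; ∫[1,3] (t^2 - 4*t + 3) dt = -4/3, giving area 4/3.

4/3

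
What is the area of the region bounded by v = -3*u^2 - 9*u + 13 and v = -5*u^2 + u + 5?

9

Set the curves equal: -3*u^2 - 9*u + 13 = -5*u^2 + u + 5, so 2*u^2 - 10*u + 8 = 0, which factors as 2*(u - 4)*(u - 1) = 0. The curves meet at u = 1, 4.
On [1, 4], v = -5*u^2 + u + 5 is on top; that piece has area ∫[1,4] (-(2*u^2 - 10*u + 8)) du = 9.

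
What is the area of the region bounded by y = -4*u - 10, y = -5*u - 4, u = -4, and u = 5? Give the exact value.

On [-4, 5], (-4*u - 10) - (-5*u - 4) = u - 6 is ≤ 0 throughout, so the area is a single integral of |u - 6|.
∫[-4,5] (u - 6) du = -99/2; the area of that piece is 99/2.

99/2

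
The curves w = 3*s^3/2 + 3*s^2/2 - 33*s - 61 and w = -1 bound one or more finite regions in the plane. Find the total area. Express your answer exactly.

Set the curves equal: 3*s^3/2 + 3*s^2/2 - 33*s - 61 = -1, so 3*s^3/2 + 3*s^2/2 - 33*s - 60 = 0, which factors as 3*(s - 5)*(s + 2)*(s + 4)/2 = 0. The curves meet at s = -4, -2, 5.
On [-4, -2], w = 3*s^3/2 + 3*s^2/2 - 33*s - 61 is on top; that piece has area ∫[-4,-2] (3*s^3/2 + 3*s^2/2 - 33*s - 60) ds = 16.
On [-2, 5], w = -1 is on top; that piece has area ∫[-2,5] (-(3*s^3/2 + 3*s^2/2 - 33*s - 60)) ds = 3773/8.
Total enclosed area = 16 + 3773/8 = 3901/8.

3901/8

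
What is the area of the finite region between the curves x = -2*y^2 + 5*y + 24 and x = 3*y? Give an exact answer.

Both boundary curves give x as a function of y, so integrate with respect to y. Setting them equal: -2*y^2 + 2*y + 24 = 0, i.e. -2*(y - 4)*(y + 3) = 0, so they meet at y = -3, 4.
For y in [-3, 4], x = -2*y^2 + 5*y + 24 is on the right; area = ∫[-3,4] (-2*y^2 + 2*y + 24) dy = 343/3.

343/3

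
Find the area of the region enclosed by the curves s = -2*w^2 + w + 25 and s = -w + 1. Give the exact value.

343/3

Both boundary curves give s as a function of w, so integrate with respect to w. Setting them equal: -2*w^2 + 2*w + 24 = 0, i.e. -2*(w - 4)*(w + 3) = 0, so they meet at w = -3, 4.
For w in [-3, 4], s = -2*w^2 + w + 25 is on the right; area = ∫[-3,4] (-2*w^2 + 2*w + 24) dw = 343/3.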